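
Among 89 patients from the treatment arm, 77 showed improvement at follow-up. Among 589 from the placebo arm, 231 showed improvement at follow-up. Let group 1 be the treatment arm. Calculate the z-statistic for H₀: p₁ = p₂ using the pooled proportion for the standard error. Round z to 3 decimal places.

z = 8.353

p̂₁ = 77/89 = 0.86517, p̂₂ = 231/589 = 0.39219.
Pooling: p̂ = 308/678 = 0.45428.
Pooled SE = √[0.2479094·0.01293375] ≈ 0.056625.
z = 0.47298/0.056625 = 8.353.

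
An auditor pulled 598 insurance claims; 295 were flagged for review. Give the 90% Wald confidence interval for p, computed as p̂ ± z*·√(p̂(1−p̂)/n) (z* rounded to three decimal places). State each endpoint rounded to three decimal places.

The sample proportion is 295/598 = 0.49331.
SE = √(p̂(1−p̂)/n) = √(0.249955/598) = 0.020445.
The 90% critical value is z* = 1.645.
Margin of error: 1.645 × 0.020445 = 0.03363.
Interval: 0.49331 ± 0.03363 → (0.460, 0.527).

(0.460, 0.527)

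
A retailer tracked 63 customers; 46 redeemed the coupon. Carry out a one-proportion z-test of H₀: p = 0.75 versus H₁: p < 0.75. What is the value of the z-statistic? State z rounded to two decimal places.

With x = 46 successes in n = 63, p̂ = 0.73016.
SE₀ = √(0.75·0.25/63) = 0.054554.
z = (p̂ − p₀)/SE = (0.73016 − 0.75)/0.054554 = -0.36.

z = -0.36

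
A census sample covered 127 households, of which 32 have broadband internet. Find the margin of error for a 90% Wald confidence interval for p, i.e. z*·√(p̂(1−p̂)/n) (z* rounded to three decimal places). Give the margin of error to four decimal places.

The sample proportion is 32/127 = 0.25197.
SE = √(p̂(1−p̂)/n) = √(0.188480/127) = 0.038524.
The 90% critical value is z* = 1.645.
ME = 1.645·0.038524 = 0.0634.

ME = 0.0634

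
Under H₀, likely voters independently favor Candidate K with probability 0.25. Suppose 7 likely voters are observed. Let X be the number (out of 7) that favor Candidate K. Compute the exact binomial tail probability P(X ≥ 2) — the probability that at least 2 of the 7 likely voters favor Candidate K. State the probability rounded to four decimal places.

X ~ Binomial(n=7, p=0.25).
P(X ≥ 2) = Σ_{j=2}^{7} C(7,j)·0.25^j·0.75^{7−j}.
= 0.311462 + 0.173035 + 0.057678 + 0.011536 + 0.001282 + 0.000061 = 0.5551.

P = 0.5551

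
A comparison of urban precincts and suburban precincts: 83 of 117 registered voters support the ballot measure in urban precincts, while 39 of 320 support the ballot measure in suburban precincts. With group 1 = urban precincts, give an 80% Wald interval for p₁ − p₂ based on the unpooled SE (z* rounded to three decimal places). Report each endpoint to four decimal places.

p̂₁ = 83/117 = 0.70940, p̂₂ = 39/320 = 0.12187; p̂₁ − p̂₂ = 0.58753.
SE = √(0.001761974 + 0.000334442) = √0.002096416 = 0.045787.
z* = 1.282 at the 80% level. Margin = 1.282·0.045787 = 0.05870.
So the interval runs from 0.5288 to 0.6462.

(0.5288, 0.6462)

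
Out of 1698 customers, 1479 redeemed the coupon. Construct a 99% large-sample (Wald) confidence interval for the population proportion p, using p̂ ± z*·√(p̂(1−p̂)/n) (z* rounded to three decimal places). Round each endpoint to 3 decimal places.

(0.850, 0.892)

The sample proportion is 1479/1698 = 0.87102.
SE(p̂) = √(0.87102·0.12898/1698) = 0.008134.
The 99% critical value is z* = 2.576.
Margin of error: 2.576 × 0.008134 = 0.02095.
CI: 0.87102 ± 0.02095 = (0.850, 0.892).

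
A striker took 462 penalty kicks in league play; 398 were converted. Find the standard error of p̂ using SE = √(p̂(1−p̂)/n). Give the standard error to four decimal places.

Sample proportion p̂ = 398/462 = 0.86147.
p̂(1−p̂) = 0.119339.
Dividing by n and taking the root: √0.000258310 = 0.0161.

SE = 0.0161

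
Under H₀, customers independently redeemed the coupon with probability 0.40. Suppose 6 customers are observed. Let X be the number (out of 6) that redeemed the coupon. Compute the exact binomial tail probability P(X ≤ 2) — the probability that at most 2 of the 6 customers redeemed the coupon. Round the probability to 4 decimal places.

P = 0.5443

X ~ Binomial(n=6, p=0.40).
P(X ≤ 2) = C(6,0)·0.40^0·0.60^6 + C(6,1)·0.40^1·0.60^5 + C(6,2)·0.40^2·0.60^4.
= 0.046656 + 0.186624 + 0.311040 = 0.5443.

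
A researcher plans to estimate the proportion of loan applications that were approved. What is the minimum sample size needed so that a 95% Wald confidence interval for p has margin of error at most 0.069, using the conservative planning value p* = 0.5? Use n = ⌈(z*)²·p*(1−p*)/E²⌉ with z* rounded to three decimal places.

n = 202

The 95% critical value is z* = 1.960.
p*(1−p*) = 0.50·0.50 = 0.2500.
(z*)²·p*(1−p*)/E² = 3.841600·0.2500/0.004761 = 201.722.
Rounding up, n = 202.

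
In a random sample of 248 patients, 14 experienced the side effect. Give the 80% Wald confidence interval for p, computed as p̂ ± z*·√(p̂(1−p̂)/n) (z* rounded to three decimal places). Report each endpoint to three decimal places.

(0.038, 0.075)

Sample proportion p̂ = 14/248 = 0.05645.
SE(p̂) = √(0.05645·0.94355/248) = 0.014655.
The 80% critical value is z* = 1.282.
Margin of error: 1.282 × 0.014655 = 0.01879.
So the interval runs from 0.038 to 0.075.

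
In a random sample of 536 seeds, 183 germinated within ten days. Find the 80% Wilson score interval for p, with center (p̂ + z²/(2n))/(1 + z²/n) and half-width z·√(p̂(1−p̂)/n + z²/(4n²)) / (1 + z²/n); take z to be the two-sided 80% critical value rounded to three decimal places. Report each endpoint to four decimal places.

(0.3157, 0.3681)

Here p̂ = 183/536 = 0.34142 and z = 1.282 (z² = 1.643524).
Denominator 1 + z²/n = 1 + 1.643524/536 = 1.003066.
Adjusted center: (0.34142 + z²/(2n))/1.003066 = 0.34190.
Radicand: p̂(1−p̂)/n + z²/(4n²) = 0.000419499 + 0.000001430 = 0.000420929.
Half-width = z·√(radicand)/denom = 1.282·0.020517/1.003066 = 0.02622.
So the interval runs from 0.3157 to 0.3681.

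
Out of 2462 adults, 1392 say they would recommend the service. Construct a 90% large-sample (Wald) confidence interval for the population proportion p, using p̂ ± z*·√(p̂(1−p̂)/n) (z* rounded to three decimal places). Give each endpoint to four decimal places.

(0.5490, 0.5818)

With x = 1392 successes in n = 2462, p̂ = 0.56539.
SE = √(p̂(1−p̂)/n) = √(0.245724/2462) = 0.009990.
z* = 1.645 at the 90% level.
Margin of error: 1.645 × 0.009990 = 0.01643.
So the interval runs from 0.5490 to 0.5818.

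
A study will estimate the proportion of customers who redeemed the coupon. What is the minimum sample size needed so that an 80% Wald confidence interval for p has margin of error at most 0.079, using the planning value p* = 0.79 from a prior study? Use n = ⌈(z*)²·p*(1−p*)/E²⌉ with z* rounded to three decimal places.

The 80% critical value is z* = 1.282.
p*(1−p*) = 0.79·0.21 = 0.1659.
Required n before rounding: 1.643524 × 0.1659 / 0.079² = 43.689.
Rounding up, n = 44.

n = 44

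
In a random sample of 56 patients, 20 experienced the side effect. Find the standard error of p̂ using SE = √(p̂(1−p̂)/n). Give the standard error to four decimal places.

p̂ = 20/56 = 0.35714.
p̂(1−p̂) = 0.35714·0.64286 = 0.229591.
SE = √(0.229591/56) = √0.004099839 = 0.0640.

SE = 0.0640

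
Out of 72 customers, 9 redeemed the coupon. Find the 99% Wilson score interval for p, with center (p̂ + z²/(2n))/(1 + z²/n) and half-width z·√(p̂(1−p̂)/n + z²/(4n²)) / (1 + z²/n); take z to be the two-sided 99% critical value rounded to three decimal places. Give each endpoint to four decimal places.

p̂ = 9/72 = 0.12500; z = 2.576, so z² = 6.635776.
Denominator 1 + z²/n = 1 + 6.635776/72 = 1.092164.
Center = (0.12500 + 0.046082)/1.092164 = 0.15664.
Radicand: p̂(1−p̂)/n + z²/(4n²) = 0.001519097 + 0.000320012 = 0.001839109.
Half-width = 2.576·√0.001839109/1.092164 = 0.10115.
So the interval runs from 0.0555 to 0.2578.

(0.0555, 0.2578)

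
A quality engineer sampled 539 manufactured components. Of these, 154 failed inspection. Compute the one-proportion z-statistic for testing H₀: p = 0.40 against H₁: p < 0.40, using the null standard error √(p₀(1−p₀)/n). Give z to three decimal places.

z = -5.416

p̂ = 154/539 = 0.28571.
Null standard error: √(0.40·0.60/539) = √0.000445269 = 0.021101.
Test statistic: z = -0.11429/0.021101 = -5.416.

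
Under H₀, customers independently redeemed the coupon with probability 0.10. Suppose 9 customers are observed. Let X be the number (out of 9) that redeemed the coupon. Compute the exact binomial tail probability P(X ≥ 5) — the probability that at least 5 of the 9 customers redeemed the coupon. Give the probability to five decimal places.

X ~ Binomial(n=9, p=0.10).
P(X ≥ 5) = Σ_{j=5}^{9} C(9,j)·0.10^j·0.90^{9−j}.
= 0.000827 + 0.000061 + 0.000003 + 0.000000 + 0.000000 = 0.00089.

P = 0.00089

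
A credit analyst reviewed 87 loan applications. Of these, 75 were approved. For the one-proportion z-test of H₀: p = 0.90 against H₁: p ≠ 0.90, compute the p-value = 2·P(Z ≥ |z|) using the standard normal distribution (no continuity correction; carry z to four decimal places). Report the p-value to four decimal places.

Sample proportion p̂ = 75/87 = 0.86207.
SE₀ = √(0.90·0.10/87) = 0.032163.
z = (p̂ − p₀)/SE = (75/87 − 0.90)/0.032163 ≈ -1.1793.
From the standard normal, 2·P(Z ≥ |z|) = 0.2383.

p-value = 0.2383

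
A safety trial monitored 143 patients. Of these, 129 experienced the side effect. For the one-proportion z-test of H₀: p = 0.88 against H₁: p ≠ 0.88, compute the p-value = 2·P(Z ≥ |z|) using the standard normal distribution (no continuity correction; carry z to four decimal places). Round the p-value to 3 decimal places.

p-value = 0.416

Sample proportion p̂ = 129/143 = 0.90210.
Null standard error: √(0.88·0.12/143) = √0.000738462 = 0.027175.
z = (p̂ − p₀)/SE = (129/143 − 0.88)/0.027175 ≈ 0.8132.
p-value = 2·P(Z ≥ |z|) with z = 0.8132 → 0.416.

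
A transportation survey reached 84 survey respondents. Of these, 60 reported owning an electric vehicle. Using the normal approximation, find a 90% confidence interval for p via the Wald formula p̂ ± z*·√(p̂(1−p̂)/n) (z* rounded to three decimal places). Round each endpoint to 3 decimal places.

With x = 60 successes in n = 84, p̂ = 0.71429.
SE = √(p̂(1−p̂)/n) = √(0.204082/84) = 0.049290.
The 90% critical value is z* = 1.645.
Margin = 1.645·0.049290 = 0.08108.
Interval: 0.71429 ± 0.08108 → (0.633, 0.795).

(0.633, 0.795)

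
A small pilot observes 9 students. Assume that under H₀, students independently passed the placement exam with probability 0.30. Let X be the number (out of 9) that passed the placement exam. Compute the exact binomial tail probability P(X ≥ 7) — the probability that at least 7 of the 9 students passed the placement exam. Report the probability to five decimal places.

P = 0.00429

X is binomial with n = 9 and p = 0.30.
P(X ≥ 7) = C(9,7)·0.30^7·0.70^2 + C(9,8)·0.30^8·0.70^1 + C(9,9)·0.30^9·0.70^0.
= 0.003858 + 0.000413 + 0.000020 = 0.00429.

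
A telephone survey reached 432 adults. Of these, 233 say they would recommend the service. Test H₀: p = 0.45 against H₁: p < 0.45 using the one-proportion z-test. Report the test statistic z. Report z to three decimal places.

z = 3.733

The sample proportion is 233/432 = 0.53935.
SE₀ = √(0.45·0.55/432) = 0.023936.
z = (p̂ − p₀)/SE = (0.53935 − 0.45)/0.023936 = 3.733.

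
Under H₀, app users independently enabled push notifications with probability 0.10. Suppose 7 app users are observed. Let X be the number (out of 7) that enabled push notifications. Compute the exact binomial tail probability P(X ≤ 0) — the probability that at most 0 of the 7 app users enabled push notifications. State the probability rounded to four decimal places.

X is binomial with n = 7 and p = 0.10.
P(X ≤ 0) = C(7,0)·0.10^0·0.90^7.
= 0.478297 = 0.4783.

P = 0.4783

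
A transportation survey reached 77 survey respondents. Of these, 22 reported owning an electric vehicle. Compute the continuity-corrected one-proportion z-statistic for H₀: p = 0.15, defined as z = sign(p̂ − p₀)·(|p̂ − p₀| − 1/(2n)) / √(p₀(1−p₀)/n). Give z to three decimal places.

z = 3.176

p̂ = 22/77 = 0.28571. p̂ − p₀ = 0.135714.
1/(2n) = 0.006494.
Corrected numerator: |0.135714| − 0.006494 = 0.129220.
SE₀ = √(0.15·0.85/77) = 0.040692.
z = +0.129220/0.040692 = 3.176.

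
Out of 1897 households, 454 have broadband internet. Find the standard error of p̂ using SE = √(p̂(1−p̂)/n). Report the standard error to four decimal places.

p̂ = 454/1897 = 0.23933.
p̂(1−p̂) = 0.23933·0.76067 = 0.182051.
SE = √(0.182051/1897) = √0.000095968 = 0.0098.

SE = 0.0098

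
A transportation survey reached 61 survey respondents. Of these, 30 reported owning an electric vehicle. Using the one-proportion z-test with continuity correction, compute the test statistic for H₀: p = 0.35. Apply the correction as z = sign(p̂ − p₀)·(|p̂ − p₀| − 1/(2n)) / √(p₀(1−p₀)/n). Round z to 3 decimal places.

Sample proportion p̂ = 30/61 = 0.49180. p̂ − p₀ = 0.141803.
Continuity correction 1/(2n) = 1/122 = 0.008197.
Corrected numerator: |0.141803| − 0.008197 = 0.133606.
SE₀ = √(0.35·0.65/61) = 0.061070.
z = (+)0.133606/0.061070 = 2.188.

z = 2.188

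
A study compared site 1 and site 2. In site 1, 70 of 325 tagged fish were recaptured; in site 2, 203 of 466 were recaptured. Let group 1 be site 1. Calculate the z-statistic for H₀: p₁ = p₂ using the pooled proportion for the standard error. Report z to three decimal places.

z = -6.410

Sample proportions: p̂₁ = 70/325 = 0.21538 and p̂₂ = 203/466 = 0.43562.
Pooling: p̂ = 273/791 = 0.34513.
SE = √[p̂(1−p̂)(1/n₁+1/n₂)] = √[0.34513·0.65487·(1/325+1/466)] ≈ 0.034358.
z = -0.22024/0.034358 = -6.410.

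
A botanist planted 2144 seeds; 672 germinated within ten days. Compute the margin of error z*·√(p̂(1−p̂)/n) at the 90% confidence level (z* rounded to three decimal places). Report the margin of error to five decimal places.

With x = 672 successes in n = 2144, p̂ = 0.31343.
SE(p̂) = √(0.31343·0.68657/2144) = 0.010018.
The 90% critical value is z* = 1.645.
So ME = 0.01648.

ME = 0.01648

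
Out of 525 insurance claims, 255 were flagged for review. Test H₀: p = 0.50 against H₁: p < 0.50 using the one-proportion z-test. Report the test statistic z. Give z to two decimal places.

The sample proportion is 255/525 = 0.48571.
Under H₀, SE = √(p₀(1−p₀)/n) = √(0.50·0.50/525) = √0.000476190 = 0.021822.
z = (0.48571 − 0.50)/0.021822 = -0.01429/0.021822 = -0.65.

z = -0.65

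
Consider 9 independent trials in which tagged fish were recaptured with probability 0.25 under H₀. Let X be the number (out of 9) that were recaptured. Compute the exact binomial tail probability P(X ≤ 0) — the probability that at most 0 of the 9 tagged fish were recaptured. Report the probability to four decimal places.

P = 0.0751

X is binomial with n = 9 and p = 0.25.
P(X ≤ 0) = C(9,0)·0.25^0·0.75^9.
= 0.075085 = 0.0751.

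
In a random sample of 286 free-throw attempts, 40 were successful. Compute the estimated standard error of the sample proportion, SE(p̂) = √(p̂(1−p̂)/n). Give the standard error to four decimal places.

SE = 0.0205

Sample proportion p̂ = 40/286 = 0.13986.
p̂(1−p̂) = 0.120299.
SE = √(0.120299/286) = √0.000420626 = 0.0205.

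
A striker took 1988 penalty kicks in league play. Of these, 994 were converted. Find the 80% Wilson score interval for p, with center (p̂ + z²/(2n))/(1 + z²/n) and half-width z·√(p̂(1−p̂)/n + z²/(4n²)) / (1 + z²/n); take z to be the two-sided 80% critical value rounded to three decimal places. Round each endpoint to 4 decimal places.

p̂ = 994/1988 = 0.50000; z = 1.282, so z² = 1.643524.
1 + z²/n = 1.000827.
Adjusted center: (0.50000 + z²/(2n))/1.000827 = 0.50000.
Radicand: p̂(1−p̂)/n + z²/(4n²) = 0.000125755 + 0.000000104 = 0.000125859.
Half-width = z·√(radicand)/denom = 1.282·0.011219/1.000827 = 0.01437.
CI: 0.50000 ± 0.01437 = (0.4856, 0.5144).

(0.4856, 0.5144)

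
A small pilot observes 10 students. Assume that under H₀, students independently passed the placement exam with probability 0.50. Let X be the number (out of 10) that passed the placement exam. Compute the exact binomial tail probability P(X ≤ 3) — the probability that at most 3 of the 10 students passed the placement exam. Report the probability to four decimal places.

X ~ Binomial(n=10, p=0.50).
P(X ≤ 3) = C(10,0)·0.50^0·0.50^10 + C(10,1)·0.50^1·0.50^9 + C(10,2)·0.50^2·0.50^8 + C(10,3)·0.50^3·0.50^7.
= 0.000977 + 0.009766 + 0.043945 + 0.117188 = 0.1719.

P = 0.1719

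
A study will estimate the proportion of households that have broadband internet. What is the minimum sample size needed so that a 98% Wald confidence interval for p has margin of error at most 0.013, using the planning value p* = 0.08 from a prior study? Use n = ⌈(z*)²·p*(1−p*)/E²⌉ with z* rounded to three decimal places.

z* = 2.326 at the 98% level.
p*(1−p*) = 0.08·0.92 = 0.0736.
(z*)²·p*(1−p*)/E² = 5.410276·0.0736/0.000169 = 2356.191.
Rounding up, n = 2357.

n = 2357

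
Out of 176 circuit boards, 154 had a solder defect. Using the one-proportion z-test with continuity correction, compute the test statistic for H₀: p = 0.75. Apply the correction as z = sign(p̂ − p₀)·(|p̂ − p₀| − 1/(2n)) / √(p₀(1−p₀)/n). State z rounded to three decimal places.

z = 3.743

p̂ = 154/176 = 0.87500. p̂ − p₀ = 0.125000.
1/(2n) = 0.002841.
Corrected numerator: |0.125000| − 0.002841 = 0.122159.
Under H₀, SE = √(p₀(1−p₀)/n) = √(0.75·0.25/176) = √0.001065341 = 0.032640.
z = +0.122159/0.032640 = 3.743.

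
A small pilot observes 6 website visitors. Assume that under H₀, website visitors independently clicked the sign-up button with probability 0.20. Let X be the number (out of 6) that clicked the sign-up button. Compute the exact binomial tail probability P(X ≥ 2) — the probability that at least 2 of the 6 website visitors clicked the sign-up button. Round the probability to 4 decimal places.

P = 0.3446

X is binomial with n = 6 and p = 0.20.
P(X ≥ 2) = Σ_{j=2}^{6} C(6,j)·0.20^j·0.80^{6−j}.
= 0.245760 + 0.081920 + 0.015360 + 0.001536 + 0.000064 = 0.3446.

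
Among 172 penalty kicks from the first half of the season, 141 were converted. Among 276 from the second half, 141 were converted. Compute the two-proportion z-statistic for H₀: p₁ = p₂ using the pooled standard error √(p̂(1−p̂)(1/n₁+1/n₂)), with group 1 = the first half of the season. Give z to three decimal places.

z = 6.584

Sample proportions: p̂₁ = 141/172 = 0.81977 and p̂₂ = 141/276 = 0.51087.
Pooling: p̂ = 282/448 = 0.62946.
Pooled SE = √[0.2332390·0.00943714] ≈ 0.046916.
z = 0.30890/0.046916 = 6.584.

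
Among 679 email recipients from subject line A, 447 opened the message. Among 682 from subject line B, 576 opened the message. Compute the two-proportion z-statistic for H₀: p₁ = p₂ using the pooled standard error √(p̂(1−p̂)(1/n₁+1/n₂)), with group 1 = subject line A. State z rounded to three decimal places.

Sample proportions: p̂₁ = 447/679 = 0.65832 and p̂₂ = 576/682 = 0.84457.
Pooled p̂ = (447+576)/(679+682) = 1023/1361 = 0.75165.
SE = √[p̂(1−p̂)(1/n₁+1/n₂)] = √[0.75165·0.24835·(1/679+1/682)] ≈ 0.023423.
z = (p̂₁ − p̂₂)/SE = (0.65832 − 0.84457)/0.023423 = -0.18625/0.023423 = -7.952.

z = -7.952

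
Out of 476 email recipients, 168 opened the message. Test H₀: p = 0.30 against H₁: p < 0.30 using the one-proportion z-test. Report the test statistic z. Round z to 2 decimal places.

z = 2.52

With x = 168 successes in n = 476, p̂ = 0.35294.
SE₀ = √(0.30·0.70/476) = 0.021004.
Test statistic: z = 0.05294/0.021004 = 2.52.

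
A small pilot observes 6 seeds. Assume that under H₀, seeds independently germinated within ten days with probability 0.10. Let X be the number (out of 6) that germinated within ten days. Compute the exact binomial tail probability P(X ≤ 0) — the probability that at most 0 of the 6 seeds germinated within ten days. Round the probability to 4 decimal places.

P = 0.5314

X ~ Binomial(n=6, p=0.10).
P(X ≤ 0) = C(6,0)·0.10^0·0.90^6.
= 0.531441 = 0.5314.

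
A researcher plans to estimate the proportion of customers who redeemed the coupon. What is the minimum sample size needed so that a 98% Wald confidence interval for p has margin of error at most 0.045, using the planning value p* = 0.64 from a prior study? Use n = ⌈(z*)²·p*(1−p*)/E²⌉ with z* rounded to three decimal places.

n = 616

The 98% critical value is z* = 2.326.
p*(1−p*) = 0.64·0.36 = 0.2304.
Required n before rounding: 5.410276 × 0.2304 / 0.045² = 615.569.
⌈615.569⌉ = 616.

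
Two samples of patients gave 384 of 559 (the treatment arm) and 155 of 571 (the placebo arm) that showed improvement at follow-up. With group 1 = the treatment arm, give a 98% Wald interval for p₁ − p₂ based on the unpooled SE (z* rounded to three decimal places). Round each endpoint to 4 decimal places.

p̂₁ = 0.68694, p̂₂ = 0.27145, so the observed difference is 0.41549.
Unpooled SE = √(p̂₁(1−p̂₁)/n₁ + p̂₂(1−p̂₂)/n₂) = √(0.000384710 + 0.000346351) = 0.027038.
The 98% critical value is z* = 2.326. Margin = 2.326·0.027038 = 0.06289.
CI: 0.41549 ± 0.06289 = (0.3526, 0.4784).

(0.3526, 0.4784)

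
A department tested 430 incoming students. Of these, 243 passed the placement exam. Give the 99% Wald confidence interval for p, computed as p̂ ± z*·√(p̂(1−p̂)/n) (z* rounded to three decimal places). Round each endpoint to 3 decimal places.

(0.504, 0.627)

With x = 243 successes in n = 430, p̂ = 0.56512.
Standard error of p̂: √(0.245760/430) = √0.000571535 = 0.023907.
For 99% confidence, z* = 2.576.
Margin = 2.576·0.023907 = 0.06158.
So the interval runs from 0.504 to 0.627.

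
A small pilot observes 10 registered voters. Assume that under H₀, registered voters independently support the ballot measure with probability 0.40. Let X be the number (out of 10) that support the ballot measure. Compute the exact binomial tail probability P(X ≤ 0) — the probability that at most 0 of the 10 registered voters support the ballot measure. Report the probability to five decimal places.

P = 0.00605

X ~ Binomial(n=10, p=0.40).
P(X ≤ 0) = C(10,0)·0.40^0·0.60^10.
= 0.006047 = 0.00605.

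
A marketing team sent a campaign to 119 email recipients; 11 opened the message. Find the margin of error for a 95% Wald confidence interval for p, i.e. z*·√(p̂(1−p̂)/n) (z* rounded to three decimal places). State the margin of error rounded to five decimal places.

With x = 11 successes in n = 119, p̂ = 0.09244.
SE(p̂) = √(0.09244·0.90756/119) = 0.026551.
For 95% confidence, z* = 1.960.
So ME = 0.05204.

ME = 0.05204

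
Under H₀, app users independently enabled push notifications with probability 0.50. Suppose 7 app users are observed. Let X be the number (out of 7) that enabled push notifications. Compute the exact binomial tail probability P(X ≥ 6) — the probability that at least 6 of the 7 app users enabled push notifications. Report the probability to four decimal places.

P = 0.0625

X is binomial with n = 7 and p = 0.50.
P(X ≥ 6) = C(7,6)·0.50^6·0.50^1 + C(7,7)·0.50^7·0.50^0.
= 0.054688 + 0.007812 = 0.0625.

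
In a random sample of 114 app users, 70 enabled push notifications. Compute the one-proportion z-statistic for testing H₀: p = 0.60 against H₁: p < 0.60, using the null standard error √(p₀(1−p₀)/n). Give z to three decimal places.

Sample proportion p̂ = 70/114 = 0.61404.
SE₀ = √(0.60·0.40/114) = 0.045883.
Test statistic: z = 0.01404/0.045883 = 0.306.

z = 0.306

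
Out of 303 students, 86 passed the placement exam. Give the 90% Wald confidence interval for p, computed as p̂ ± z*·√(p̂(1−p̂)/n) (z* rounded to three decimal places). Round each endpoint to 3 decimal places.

(0.241, 0.326)

The sample proportion is 86/303 = 0.28383.
SE(p̂) = √(0.28383·0.71617/303) = 0.025901.
For 90% confidence, z* = 1.645.
Margin of error: 1.645 × 0.025901 = 0.04261.
So the interval runs from 0.241 to 0.326.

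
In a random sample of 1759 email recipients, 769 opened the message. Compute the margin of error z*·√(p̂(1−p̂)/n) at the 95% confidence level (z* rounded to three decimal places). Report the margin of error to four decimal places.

Sample proportion p̂ = 769/1759 = 0.43718.
SE = √(p̂(1−p̂)/n) = √(0.246054/1759) = 0.011827.
For 95% confidence, z* = 1.960.
Margin of error = z*·SE = 1.960 × 0.011827 = 0.0232.

ME = 0.0232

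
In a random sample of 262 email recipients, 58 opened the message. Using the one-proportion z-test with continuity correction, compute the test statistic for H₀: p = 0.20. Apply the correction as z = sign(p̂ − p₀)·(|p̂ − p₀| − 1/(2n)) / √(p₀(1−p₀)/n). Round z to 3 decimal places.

z = 0.788

With x = 58 successes in n = 262, p̂ = 0.22137. p̂ − p₀ = 0.021374.
Continuity correction 1/(2n) = 1/524 = 0.001908.
Corrected numerator: |0.021374| − 0.001908 = 0.019466.
Null standard error: √(0.20·0.80/262) = √0.000610687 = 0.024712.
z = (+)0.019466/0.024712 = 0.788.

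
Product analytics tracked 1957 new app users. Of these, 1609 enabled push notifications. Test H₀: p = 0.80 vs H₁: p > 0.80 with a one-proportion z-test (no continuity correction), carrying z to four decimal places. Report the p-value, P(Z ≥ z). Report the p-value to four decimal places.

p-value = 0.0071

With x = 1609 successes in n = 1957, p̂ = 0.82218.
Under H₀, SE = √(p₀(1−p₀)/n) = √(0.80·0.20/1957) = √0.000081758 = 0.009042.
Test statistic (full precision, shown to 4 dp): z = (1609/1957 − 0.80)/SE₀ ≈ 2.4526.
From the standard normal, P(Z ≥ z) = 0.0071.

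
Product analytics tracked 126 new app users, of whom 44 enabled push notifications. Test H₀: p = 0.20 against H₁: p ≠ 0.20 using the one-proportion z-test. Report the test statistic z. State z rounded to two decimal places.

p̂ = 44/126 = 0.34921.
Null standard error: √(0.20·0.80/126) = √0.001269841 = 0.035635.
Test statistic: z = 0.14921/0.035635 = 4.19.

z = 4.19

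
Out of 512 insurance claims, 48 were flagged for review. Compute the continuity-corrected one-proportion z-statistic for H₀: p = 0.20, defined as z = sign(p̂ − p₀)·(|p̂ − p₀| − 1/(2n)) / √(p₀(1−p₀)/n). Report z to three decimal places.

The sample proportion is 48/512 = 0.09375. p̂ − p₀ = -0.106250.
1/(2n) = 0.000977.
Corrected numerator: |-0.106250| − 0.000977 = 0.105273.
Under H₀, SE = √(p₀(1−p₀)/n) = √(0.20·0.80/512) = √0.000312500 = 0.017678.
z = (−)0.105273/0.017678 = -5.955.

z = -5.955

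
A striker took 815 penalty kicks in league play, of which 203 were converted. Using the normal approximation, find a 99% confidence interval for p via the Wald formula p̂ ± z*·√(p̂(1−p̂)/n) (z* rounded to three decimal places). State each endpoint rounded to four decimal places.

(0.2101, 0.2881)

p̂ = 203/815 = 0.24908.
SE = √(p̂(1−p̂)/n) = √(0.187039/815) = 0.015149.
z* = 2.576 at the 99% level.
Margin = 2.576·0.015149 = 0.03902.
CI: 0.24908 ± 0.03902 = (0.2101, 0.2881).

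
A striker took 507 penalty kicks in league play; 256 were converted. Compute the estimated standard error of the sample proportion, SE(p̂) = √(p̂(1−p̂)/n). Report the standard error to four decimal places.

Sample proportion p̂ = 256/507 = 0.50493.
p̂(1−p̂) = 0.50493·0.49507 = 0.249976.
Dividing by n and taking the root: √0.000493049 = 0.0222.

SE = 0.0222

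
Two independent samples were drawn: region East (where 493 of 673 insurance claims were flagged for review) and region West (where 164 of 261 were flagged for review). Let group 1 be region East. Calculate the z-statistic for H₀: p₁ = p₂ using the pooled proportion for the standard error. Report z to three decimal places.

p̂₁ = 493/673 = 0.73254, p̂₂ = 164/261 = 0.62835.
Pooling: p̂ = 657/934 = 0.70343.
Pooled SE = √[0.2086178·0.00531730] ≈ 0.033306.
z = 0.10419/0.033306 = 3.128.

z = 3.128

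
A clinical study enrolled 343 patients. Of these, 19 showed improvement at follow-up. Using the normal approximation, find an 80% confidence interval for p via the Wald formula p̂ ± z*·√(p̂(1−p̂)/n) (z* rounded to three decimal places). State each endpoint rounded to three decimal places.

(0.040, 0.071)

Sample proportion p̂ = 19/343 = 0.05539.
Standard error of p̂: √(0.052325/343) = √0.000152551 = 0.012351.
For 80% confidence, z* = 1.282.
Margin of error: 1.282 × 0.012351 = 0.01583.
CI: 0.05539 ± 0.01583 = (0.040, 0.071).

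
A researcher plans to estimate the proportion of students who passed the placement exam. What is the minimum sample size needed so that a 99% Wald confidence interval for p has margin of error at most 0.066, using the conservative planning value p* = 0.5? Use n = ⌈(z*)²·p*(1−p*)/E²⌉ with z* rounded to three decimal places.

The 99% critical value is z* = 2.576.
p*(1−p*) = 0.2500.
(z*)²·p*(1−p*)/E² = 6.635776·0.2500/0.004356 = 380.841.
⌈380.841⌉ = 381.

n = 381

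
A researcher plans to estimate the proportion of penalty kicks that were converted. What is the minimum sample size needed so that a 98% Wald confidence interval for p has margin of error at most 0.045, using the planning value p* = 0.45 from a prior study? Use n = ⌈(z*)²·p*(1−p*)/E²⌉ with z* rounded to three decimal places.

The 98% critical value is z* = 2.326.
p*(1−p*) = 0.45·0.55 = 0.2475.
(z*)²·p*(1−p*)/E² = 5.410276·0.2475/0.002025 = 661.256.
Rounding up, n = 662.

n = 662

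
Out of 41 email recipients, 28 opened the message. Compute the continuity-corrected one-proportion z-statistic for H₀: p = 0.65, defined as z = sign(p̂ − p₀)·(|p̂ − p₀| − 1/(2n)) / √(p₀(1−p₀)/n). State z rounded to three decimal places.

Sample proportion p̂ = 28/41 = 0.68293. p̂ − p₀ = 0.032927.
Continuity correction 1/(2n) = 1/82 = 0.012195.
Corrected numerator: |0.032927| − 0.012195 = 0.020732.
Under H₀, SE = √(p₀(1−p₀)/n) = √(0.65·0.35/41) = √0.005548780 = 0.074490.
z = (+)0.020732/0.074490 = 0.278.

z = 0.278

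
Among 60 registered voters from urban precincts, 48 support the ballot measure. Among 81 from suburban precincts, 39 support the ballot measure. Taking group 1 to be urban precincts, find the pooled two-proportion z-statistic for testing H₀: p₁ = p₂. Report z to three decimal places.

z = 3.847

p̂₁ = 48/60 = 0.80000, p̂₂ = 39/81 = 0.48148.
Pooling: p̂ = 87/141 = 0.61702.
Pooled SE = √[0.2363060·0.02901235] ≈ 0.082800.
z = 0.31852/0.082800 = 3.847.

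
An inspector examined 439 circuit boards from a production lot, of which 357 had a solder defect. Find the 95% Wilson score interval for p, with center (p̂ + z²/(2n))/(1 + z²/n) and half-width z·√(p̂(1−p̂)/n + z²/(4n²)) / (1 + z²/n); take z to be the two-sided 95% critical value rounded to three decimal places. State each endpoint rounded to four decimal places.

p̂ = 357/439 = 0.81321; z = 1.960, so z² = 3.841600.
Denominator 1 + z²/n = 1 + 3.841600/439 = 1.008751.
Center = (0.81321 + 0.004375)/1.008751 = 0.81049.
Radicand: p̂(1−p̂)/n + z²/(4n²) = 0.000346010 + 0.000004983 = 0.000350993.
Half-width = z·√(radicand)/denom = 1.960·0.018735/1.008751 = 0.03640.
CI: 0.81049 ± 0.03640 = (0.7741, 0.8469).

(0.7741, 0.8469)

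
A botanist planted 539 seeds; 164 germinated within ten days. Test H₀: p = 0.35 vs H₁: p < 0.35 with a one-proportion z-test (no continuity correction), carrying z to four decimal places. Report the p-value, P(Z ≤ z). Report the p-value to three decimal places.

Sample proportion p̂ = 164/539 = 0.30427.
Under H₀, SE = √(p₀(1−p₀)/n) = √(0.35·0.65/539) = √0.000422078 = 0.020545.
z = (p̂ − p₀)/SE = (164/539 − 0.35)/0.020545 ≈ -2.2260.
p-value = P(Z ≤ z) with z = -2.2260 → 0.013.

p-value = 0.013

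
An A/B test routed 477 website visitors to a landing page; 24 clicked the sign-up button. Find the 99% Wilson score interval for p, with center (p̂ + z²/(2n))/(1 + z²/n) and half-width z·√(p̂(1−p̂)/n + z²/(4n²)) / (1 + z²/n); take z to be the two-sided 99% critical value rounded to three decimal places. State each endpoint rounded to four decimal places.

p̂ = 24/477 = 0.05031; z = 2.576, so z² = 6.635776.
1 + z²/n = 1.013911.
Adjusted center: (0.05031 + z²/(2n))/1.013911 = 0.05648.
Radicand: p̂(1−p̂)/n + z²/(4n²) = 0.000100174 + 0.000007291 = 0.000107465.
Half-width = 2.576·√0.000107465/1.013911 = 0.02634.
So the interval runs from 0.0301 to 0.0828.

(0.0301, 0.0828)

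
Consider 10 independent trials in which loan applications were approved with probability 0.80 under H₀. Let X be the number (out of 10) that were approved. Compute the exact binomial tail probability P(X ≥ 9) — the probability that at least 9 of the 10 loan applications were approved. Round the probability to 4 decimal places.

X is binomial with n = 10 and p = 0.80.
P(X ≥ 9) = C(10,9)·0.80^9·0.20^1 + C(10,10)·0.80^10·0.20^0.
= 0.268435 + 0.107374 = 0.3758.

P = 0.3758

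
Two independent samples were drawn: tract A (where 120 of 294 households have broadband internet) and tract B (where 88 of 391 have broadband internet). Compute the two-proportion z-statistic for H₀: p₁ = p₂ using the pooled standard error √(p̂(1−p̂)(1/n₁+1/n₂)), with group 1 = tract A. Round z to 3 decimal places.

z = 5.158

p̂₁ = 120/294 = 0.40816, p̂₂ = 88/391 = 0.22506.
Pooled p̂ = (120+88)/(294+391) = 208/685 = 0.30365.
Pooled SE = √[0.2114465·0.00595891] ≈ 0.035496.
z = 0.18310/0.035496 = 5.158.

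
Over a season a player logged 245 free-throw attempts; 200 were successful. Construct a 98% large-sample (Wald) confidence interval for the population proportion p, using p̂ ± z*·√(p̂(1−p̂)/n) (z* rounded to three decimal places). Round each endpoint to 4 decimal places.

p̂ = 200/245 = 0.81633.
Standard error of p̂: √(0.149938/245) = √0.000611990 = 0.024738.
z* = 2.326 at the 98% level.
Margin of error: 2.326 × 0.024738 = 0.05754.
CI: 0.81633 ± 0.05754 = (0.7588, 0.8739).

(0.7588, 0.8739)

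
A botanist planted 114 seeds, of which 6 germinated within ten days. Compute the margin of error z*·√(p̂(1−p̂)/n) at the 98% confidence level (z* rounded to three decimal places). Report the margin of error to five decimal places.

With x = 6 successes in n = 114, p̂ = 0.05263.
Standard error of p̂: √(0.049861/114) = √0.000437382 = 0.020914.
The 98% critical value is z* = 2.326.
Margin of error = z*·SE = 2.326 × 0.020914 = 0.04865.

ME = 0.04865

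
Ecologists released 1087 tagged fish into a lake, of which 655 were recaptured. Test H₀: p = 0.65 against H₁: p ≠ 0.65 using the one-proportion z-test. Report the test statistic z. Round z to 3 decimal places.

With x = 655 successes in n = 1087, p̂ = 0.60258.
Null standard error: √(0.65·0.35/1087) = √0.000209292 = 0.014467.
z = (0.60258 − 0.65)/0.014467 = -0.04742/0.014467 = -3.278.

z = -3.278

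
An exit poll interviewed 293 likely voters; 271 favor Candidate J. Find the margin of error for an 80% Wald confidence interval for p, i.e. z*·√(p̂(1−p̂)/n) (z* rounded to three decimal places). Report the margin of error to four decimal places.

The sample proportion is 271/293 = 0.92491.
Standard error of p̂: √(0.069448/293) = √0.000237022 = 0.015396.
The 80% critical value is z* = 1.282.
Margin of error = z*·SE = 1.282 × 0.015396 = 0.0197.

ME = 0.0197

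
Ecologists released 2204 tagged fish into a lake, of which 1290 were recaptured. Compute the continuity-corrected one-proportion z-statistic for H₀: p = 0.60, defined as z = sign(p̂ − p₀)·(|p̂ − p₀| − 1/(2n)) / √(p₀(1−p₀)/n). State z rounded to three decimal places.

z = -1.387

p̂ = 1290/2204 = 0.58530. p̂ − p₀ = -0.014701.
1/(2n) = 0.000227.
Corrected numerator: |-0.014701| − 0.000227 = 0.014474.
Under H₀, SE = √(p₀(1−p₀)/n) = √(0.60·0.40/2204) = √0.000108893 = 0.010435.
z = (−)0.014474/0.010435 = -1.387.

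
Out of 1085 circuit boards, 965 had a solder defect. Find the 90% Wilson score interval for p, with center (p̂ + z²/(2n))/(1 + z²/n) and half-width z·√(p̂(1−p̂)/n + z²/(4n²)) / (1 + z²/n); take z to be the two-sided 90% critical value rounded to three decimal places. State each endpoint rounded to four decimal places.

(0.8728, 0.9041)

p̂ = 965/1085 = 0.88940; z = 1.645, so z² = 2.706025.
1 + z²/n = 1.002494.
Adjusted center: (0.88940 + z²/(2n))/1.002494 = 0.88843.
Radicand: p̂(1−p̂)/n + z²/(4n²) = 0.000090661 + 0.000000575 = 0.000091236.
Half-width = 1.645·√0.000091236/1.002494 = 0.01567.
CI: 0.88843 ± 0.01567 = (0.8728, 0.9041).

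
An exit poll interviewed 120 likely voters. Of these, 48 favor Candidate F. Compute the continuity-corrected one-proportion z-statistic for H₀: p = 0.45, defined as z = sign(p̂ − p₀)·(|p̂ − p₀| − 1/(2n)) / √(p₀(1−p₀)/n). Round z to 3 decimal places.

z = -1.009

The sample proportion is 48/120 = 0.40000. p̂ − p₀ = -0.050000.
Continuity correction 1/(2n) = 1/240 = 0.004167.
Corrected numerator: |-0.050000| − 0.004167 = 0.045833.
Under H₀, SE = √(p₀(1−p₀)/n) = √(0.45·0.55/120) = √0.002062500 = 0.045415.
z = −0.045833/0.045415 = -1.009.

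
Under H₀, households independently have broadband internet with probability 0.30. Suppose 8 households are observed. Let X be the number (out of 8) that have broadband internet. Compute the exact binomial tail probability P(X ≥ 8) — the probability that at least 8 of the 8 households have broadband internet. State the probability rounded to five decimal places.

P = 0.00007

X is binomial with n = 8 and p = 0.30.
P(X ≥ 8) = C(8,8)·0.30^8·0.70^0.
= 0.000066 = 0.00007.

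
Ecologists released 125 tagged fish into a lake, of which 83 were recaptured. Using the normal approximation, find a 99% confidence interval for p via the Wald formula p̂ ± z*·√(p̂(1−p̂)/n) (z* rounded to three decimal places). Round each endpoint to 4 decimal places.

(0.5552, 0.7728)

With x = 83 successes in n = 125, p̂ = 0.66400.
Standard error of p̂: √(0.223104/125) = √0.001784832 = 0.042247.
For 99% confidence, z* = 2.576.
Margin of error: 2.576 × 0.042247 = 0.10883.
Interval: 0.66400 ± 0.10883 → (0.5552, 0.7728).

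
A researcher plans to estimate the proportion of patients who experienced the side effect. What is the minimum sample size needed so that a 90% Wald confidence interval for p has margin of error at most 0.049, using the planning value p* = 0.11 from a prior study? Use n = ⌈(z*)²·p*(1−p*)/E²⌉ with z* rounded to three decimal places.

n = 111

For 90% confidence, z* = 1.645.
p*(1−p*) = 0.0979.
(z*)²·p*(1−p*)/E² = 2.706025·0.0979/0.002401 = 110.337.
Rounding up, n = 111.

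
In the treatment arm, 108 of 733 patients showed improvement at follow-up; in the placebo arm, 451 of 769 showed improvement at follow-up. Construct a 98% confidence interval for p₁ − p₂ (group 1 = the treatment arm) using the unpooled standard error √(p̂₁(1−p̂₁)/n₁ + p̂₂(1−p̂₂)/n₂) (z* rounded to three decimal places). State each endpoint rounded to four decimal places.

p̂₁ = 0.14734, p̂₂ = 0.58648, so the observed difference is -0.43914.
SE = √(0.000171393 + 0.000315373) = √0.000486766 = 0.022063.
The 98% critical value is z* = 2.326. Margin of error = 0.05132.
So the interval runs from -0.4905 to -0.3878.

(-0.4905, -0.3878)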